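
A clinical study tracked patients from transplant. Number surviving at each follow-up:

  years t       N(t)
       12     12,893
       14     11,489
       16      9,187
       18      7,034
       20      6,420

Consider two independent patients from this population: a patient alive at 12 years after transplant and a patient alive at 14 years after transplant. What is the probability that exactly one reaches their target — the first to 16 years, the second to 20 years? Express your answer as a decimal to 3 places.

0.475

p₁ = N(16)/N(12) = 9,187/12,893 = 0.712557; p₂ = N(20)/N(14) = 6,420/11,489 = 0.558795.
P(exactly one) = p₁(1−p₂) + (1−p₁)p₂ = 0.314384 + 0.160622 = 0.475005.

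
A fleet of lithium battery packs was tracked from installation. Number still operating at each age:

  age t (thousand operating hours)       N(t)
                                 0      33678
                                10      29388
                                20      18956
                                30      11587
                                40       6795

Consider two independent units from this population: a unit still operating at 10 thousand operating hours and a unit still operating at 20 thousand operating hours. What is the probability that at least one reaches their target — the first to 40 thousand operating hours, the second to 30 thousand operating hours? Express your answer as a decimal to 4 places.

0.7011

p₁ = N(40)/N(10) = 6795/29388 = 0.231217; p₂ = N(30)/N(20) = 11587/18956 = 0.611258.
P(at least one) = 1 − (1−p₁)(1−p₂) = 1 − 0.768783 × 0.388742 = 0.701142.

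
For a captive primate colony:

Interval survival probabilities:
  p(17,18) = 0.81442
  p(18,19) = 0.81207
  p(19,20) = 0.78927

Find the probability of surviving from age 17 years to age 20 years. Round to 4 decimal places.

0.5220

Survival from 17 to 20 is the product of surviving each interval: 0.81442 × 0.81207 × 0.78927.
= 0.521996.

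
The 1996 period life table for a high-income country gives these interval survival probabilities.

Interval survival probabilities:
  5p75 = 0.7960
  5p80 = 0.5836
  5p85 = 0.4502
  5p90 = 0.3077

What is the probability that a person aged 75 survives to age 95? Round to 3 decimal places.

The overall survival probability is 0.7960 × 0.5836 × 0.4502 × 0.3077.
= 0.064352.

0.064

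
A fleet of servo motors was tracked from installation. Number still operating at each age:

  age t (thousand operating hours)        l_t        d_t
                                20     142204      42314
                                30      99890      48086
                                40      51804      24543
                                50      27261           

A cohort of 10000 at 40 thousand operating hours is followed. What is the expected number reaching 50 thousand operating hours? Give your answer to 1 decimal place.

The relevant probability is 27261/51804 = 0.526233.
Expected number = 10000 × 0.526233 = 5262.3.

5262.3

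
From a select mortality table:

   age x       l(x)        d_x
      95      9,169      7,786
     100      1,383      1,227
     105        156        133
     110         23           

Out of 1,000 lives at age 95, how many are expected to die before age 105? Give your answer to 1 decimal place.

The relevant probability is 1 − 156/9,169 = 0.982986.
Expected number = 1,000 × 0.982986 = 983.0.

983.0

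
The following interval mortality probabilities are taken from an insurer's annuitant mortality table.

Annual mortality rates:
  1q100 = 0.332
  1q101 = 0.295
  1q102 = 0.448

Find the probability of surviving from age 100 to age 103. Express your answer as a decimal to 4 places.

Chaining the interval survival probabilities: (1 − 0.332) × (1 − 0.295) × (1 − 0.448).
= 0.668 × 0.705 × 0.552 = 0.259959.

0.2600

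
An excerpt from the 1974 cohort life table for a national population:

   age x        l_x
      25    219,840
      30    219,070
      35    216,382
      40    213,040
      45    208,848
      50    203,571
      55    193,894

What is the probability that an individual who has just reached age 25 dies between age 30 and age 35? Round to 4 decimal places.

0.0122

We want 5|5q25 = (l_30 − l_35)/l_25.
This is the probability of reaching 30 but not 35, conditional on being alive at 25: (l_30 − l_35) / l_25.
= (219,070 − 216,382) / 219,840 = 2,688 / 219,840 = 0.012227.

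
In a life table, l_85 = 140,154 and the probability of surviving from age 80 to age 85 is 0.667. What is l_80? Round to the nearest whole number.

l_80 = l_85 / p = 140,154 / 0.667 = 210126.

210126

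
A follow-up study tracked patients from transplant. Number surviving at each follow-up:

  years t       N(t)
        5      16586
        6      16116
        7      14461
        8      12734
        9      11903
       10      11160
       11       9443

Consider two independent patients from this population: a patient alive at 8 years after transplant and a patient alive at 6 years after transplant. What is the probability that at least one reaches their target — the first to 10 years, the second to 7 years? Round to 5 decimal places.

p₁ = N(10)/N(8) = 11160/12734 = 0.876394; p₂ = N(7)/N(6) = 14461/16116 = 0.897307.
P(at least one) = 1 − (1−p₁)(1−p₂) = 1 − 0.123606 × 0.102693 = 0.987307.

0.98731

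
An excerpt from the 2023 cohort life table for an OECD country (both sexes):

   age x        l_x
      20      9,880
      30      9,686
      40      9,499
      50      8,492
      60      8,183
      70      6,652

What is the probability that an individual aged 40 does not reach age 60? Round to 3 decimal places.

0.139

P(die before 60 | alive at 40) = 1 − l_60/l_40 = 1 − 8,183/9,499 = (1,316)/9,499 = 0.138541.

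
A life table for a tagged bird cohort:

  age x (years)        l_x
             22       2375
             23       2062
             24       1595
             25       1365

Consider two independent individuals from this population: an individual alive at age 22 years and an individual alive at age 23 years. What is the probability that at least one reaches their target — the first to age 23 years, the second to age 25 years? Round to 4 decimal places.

0.9555

p₁ = l_23/l_22 = 2062/2375 = 0.868211; p₂ = l_25/l_23 = 1365/2062 = 0.661979.
P(at least one) = 1 − (1−p₁)(1−p₂) = 1 − 0.131789 × 0.338021 = 0.955453.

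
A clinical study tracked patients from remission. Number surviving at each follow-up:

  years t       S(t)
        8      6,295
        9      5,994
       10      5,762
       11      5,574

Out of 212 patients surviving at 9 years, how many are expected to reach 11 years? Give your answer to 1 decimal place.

197.1

The relevant probability is 5,574/5,994 = 0.929930.
Expected number = 212 × 0.929930 = 197.1.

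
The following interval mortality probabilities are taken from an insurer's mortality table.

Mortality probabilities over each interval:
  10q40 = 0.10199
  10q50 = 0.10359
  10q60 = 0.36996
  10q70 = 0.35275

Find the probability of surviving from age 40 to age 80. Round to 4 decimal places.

Survival from 40 to 80 is the product of surviving each interval: (1 − 0.10199) × (1 − 0.10359) × (1 − 0.36996) × (1 − 0.35275).
= 0.89801 × 0.89641 × 0.63004 × 0.64725 = 0.328268.

0.3283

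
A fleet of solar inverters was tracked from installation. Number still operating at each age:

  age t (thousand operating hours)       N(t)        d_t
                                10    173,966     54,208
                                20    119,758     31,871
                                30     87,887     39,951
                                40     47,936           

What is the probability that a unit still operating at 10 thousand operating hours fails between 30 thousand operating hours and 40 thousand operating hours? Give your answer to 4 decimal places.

This is the probability of reaching 30 but not 40, conditional on being operational at 10: (N(30) − N(40)) / N(10).
= (87,887 − 47,936) / 173,966 = 39,951 / 173,966 = 0.229648.

0.2296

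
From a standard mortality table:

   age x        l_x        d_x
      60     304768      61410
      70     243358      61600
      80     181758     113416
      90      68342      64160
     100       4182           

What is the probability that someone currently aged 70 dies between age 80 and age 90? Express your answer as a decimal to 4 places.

We want 10|10q70 = (l_80 − l_90)/l_70.
This is the probability of reaching 80 but not 90, conditional on being alive at 70: (l_80 − l_90) / l_70.
= (181758 − 68342) / 243358 = 113416 / 243358 = 0.466046.

0.4660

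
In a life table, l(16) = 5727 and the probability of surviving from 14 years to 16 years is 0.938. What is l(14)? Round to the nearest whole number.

l(14) = l(16) / p = 5727 / 0.938 = 6106.

6106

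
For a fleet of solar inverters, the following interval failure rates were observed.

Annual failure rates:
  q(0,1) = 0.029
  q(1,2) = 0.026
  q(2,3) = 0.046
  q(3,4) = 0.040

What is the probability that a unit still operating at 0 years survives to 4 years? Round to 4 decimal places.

Survival from 0 to 4 is the product of surviving each interval: (1 − 0.029) × (1 − 0.026) × (1 − 0.046) × (1 − 0.040).
= 0.971 × 0.974 × 0.954 × 0.960 = 0.866159.

0.8662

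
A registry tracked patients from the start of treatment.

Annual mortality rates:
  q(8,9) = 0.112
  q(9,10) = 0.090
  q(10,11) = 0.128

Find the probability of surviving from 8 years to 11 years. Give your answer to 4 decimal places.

0.7046

Survival from 8 to 11 is the product of surviving each interval: (1 − 0.112) × (1 − 0.090) × (1 − 0.128).
= 0.888 × 0.910 × 0.872 = 0.704646.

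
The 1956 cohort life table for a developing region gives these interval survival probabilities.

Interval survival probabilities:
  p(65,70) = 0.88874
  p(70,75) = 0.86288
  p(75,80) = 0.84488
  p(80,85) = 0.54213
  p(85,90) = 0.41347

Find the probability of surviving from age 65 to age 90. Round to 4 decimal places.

P(survive 65→90) = 0.88874 × 0.86288 × 0.84488 × 0.54213 × 0.41347.
= 0.145234.

0.1452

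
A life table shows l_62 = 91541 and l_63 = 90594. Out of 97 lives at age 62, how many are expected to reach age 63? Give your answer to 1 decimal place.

The relevant probability is 90594/91541 = 0.989655.
Expected number = 97 × 0.989655 = 96.0.

96.0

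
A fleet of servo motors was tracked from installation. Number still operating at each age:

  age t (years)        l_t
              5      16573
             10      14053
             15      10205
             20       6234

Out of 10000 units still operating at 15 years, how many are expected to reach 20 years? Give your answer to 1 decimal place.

The relevant probability is 6234/10205 = 0.610877.
Expected number = 10000 × 0.610877 = 6108.8.

6108.8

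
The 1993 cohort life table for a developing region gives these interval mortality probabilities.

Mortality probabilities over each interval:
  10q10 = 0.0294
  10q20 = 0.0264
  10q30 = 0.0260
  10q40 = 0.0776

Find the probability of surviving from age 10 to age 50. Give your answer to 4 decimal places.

40p10 = (1 − 0.0294) × (1 − 0.0264) × (1 − 0.0260) × (1 − 0.0776).
= 0.9706 × 0.9736 × 0.9740 × 0.9224 = 0.848983.

0.8490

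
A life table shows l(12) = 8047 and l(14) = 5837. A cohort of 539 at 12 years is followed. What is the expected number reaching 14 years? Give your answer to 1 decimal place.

The relevant probability is 5837/8047 = 0.725363.
Expected number = 539 × 0.725363 = 391.0.

391.0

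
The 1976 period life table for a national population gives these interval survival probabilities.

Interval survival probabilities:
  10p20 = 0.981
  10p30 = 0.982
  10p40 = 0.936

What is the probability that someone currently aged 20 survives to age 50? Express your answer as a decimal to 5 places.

Survival from 20 to 50 is the product of surviving each interval: 0.981 × 0.982 × 0.936.
= 0.901688.

0.90169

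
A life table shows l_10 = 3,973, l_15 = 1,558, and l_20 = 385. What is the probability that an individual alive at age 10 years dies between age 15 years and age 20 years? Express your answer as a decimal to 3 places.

This is the probability of reaching 15 but not 20, conditional on being alive at 10: (l_15 − l_20) / l_10.
= (1,558 − 385) / 3,973 = 1,173 / 3,973 = 0.295243.

0.295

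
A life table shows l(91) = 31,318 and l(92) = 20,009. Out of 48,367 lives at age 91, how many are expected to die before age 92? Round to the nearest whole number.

17465

The relevant probability is 1 − 20,009/31,318 = 0.361102.
Expected number = 48,367 × 0.361102 = 17465.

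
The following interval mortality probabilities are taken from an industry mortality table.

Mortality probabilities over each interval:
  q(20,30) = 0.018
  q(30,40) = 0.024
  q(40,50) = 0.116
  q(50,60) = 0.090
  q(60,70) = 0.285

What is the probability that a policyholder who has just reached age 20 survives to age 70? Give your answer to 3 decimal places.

P(survive 20→70) = (1 − 0.018) × (1 − 0.024) × (1 − 0.116) × (1 − 0.090) × (1 − 0.285).
= 0.982 × 0.976 × 0.884 × 0.910 × 0.715 = 0.551266.

0.551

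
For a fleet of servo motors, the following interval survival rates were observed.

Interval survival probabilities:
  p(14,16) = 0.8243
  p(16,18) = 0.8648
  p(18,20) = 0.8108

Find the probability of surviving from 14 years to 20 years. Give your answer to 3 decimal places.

P(survive 14→20) = 0.8243 × 0.8648 × 0.8108.
= 0.577983.

0.578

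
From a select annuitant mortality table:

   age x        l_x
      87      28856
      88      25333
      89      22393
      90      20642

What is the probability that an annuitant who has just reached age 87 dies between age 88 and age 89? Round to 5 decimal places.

0.10189

We want 1|1q87 = (l_88 − l_89)/l_87.
This is the probability of reaching 88 but not 89, conditional on being alive at 87: (l_88 − l_89) / l_87.
= (25333 − 22393) / 28856 = 2940 / 28856 = 0.101885.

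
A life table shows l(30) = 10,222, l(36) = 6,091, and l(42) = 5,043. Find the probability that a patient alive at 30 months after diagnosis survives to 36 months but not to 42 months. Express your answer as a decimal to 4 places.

0.1025

This is the probability of reaching 36 but not 42, conditional on being alive at 30: (l(36) − l(42)) / l(30).
= (6,091 − 5,043) / 10,222 = 1,048 / 10,222 = 0.102524.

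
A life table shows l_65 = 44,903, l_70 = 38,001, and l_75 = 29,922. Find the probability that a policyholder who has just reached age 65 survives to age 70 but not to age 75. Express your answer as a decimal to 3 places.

0.180

This is the probability of reaching 70 but not 75, conditional on being alive at 65: (l_70 − l_75) / l_65.
= (38,001 − 29,922) / 44,903 = 8,079 / 44,903 = 0.179921.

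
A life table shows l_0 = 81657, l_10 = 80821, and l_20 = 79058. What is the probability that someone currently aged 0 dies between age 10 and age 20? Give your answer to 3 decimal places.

0.022

We want 10|10q0 = (l_10 − l_20)/l_0.
This is the probability of reaching 10 but not 20, conditional on being alive at 0: (l_10 − l_20) / l_0.
= (80821 − 79058) / 81657 = 1763 / 81657 = 0.021590.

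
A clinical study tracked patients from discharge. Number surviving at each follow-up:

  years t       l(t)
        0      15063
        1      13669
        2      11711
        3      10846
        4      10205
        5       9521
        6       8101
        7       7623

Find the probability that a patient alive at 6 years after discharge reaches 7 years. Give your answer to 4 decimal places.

The conditional survival probability is l(7)/l(6) = 7623/8101 = 0.940995.

0.9410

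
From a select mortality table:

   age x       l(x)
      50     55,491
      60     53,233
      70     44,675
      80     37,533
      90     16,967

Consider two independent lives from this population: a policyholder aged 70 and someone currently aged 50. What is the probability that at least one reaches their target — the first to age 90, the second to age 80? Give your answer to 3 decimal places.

0.799

p₁ = l(90)/l(70) = 16,967/44,675 = 0.379787; p₂ = l(80)/l(50) = 37,533/55,491 = 0.676380.
P(at least one) = 1 − (1−p₁)(1−p₂) = 1 − 0.620213 × 0.323620 = 0.799287.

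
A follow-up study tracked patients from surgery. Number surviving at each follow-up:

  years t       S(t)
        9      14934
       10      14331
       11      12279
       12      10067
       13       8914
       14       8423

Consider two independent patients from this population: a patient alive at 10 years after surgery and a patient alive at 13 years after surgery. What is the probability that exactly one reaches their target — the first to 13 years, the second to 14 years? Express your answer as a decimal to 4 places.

p₁ = S(13)/S(10) = 8914/14331 = 0.622008; p₂ = S(14)/S(13) = 8423/8914 = 0.944918.
P(exactly one) = p₁(1−p₂) + (1−p₁)p₂ = 0.034261 + 0.357171 = 0.391433.

0.3914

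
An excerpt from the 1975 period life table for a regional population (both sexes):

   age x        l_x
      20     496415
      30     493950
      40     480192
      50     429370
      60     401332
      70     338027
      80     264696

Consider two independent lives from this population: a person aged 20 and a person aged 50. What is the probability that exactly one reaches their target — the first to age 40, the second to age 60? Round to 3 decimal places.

p₁ = l_40/l_20 = 480192/496415 = 0.967320; p₂ = l_60/l_50 = 401332/429370 = 0.934700.
P(exactly one) = p₁(1−p₂) + (1−p₁)p₂ = 0.063166 + 0.030546 = 0.093712.

0.094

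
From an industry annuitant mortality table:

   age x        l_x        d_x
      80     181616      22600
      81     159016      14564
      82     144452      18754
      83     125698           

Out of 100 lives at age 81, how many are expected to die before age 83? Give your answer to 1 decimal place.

The relevant probability is 1 − 125698/159016 = 0.209526.
Expected number = 100 × 0.209526 = 21.0.

21.0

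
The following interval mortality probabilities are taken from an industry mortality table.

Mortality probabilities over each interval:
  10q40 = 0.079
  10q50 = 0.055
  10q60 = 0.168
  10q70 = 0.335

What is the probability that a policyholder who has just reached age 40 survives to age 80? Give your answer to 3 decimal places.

0.482

Survival from 40 to 80 is the product of surviving each interval: (1 − 0.079) × (1 − 0.055) × (1 − 0.168) × (1 − 0.335).
= 0.921 × 0.945 × 0.832 × 0.665 = 0.481544.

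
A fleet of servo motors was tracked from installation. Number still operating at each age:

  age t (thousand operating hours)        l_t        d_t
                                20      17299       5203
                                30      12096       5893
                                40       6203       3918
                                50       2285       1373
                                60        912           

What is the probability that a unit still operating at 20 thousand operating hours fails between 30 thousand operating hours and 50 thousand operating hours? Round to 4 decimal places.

This is the probability of reaching 30 but not 50, conditional on being operational at 20: (l_30 − l_50) / l_20.
= (12096 − 2285) / 17299 = 9811 / 17299 = 0.567143.

0.5671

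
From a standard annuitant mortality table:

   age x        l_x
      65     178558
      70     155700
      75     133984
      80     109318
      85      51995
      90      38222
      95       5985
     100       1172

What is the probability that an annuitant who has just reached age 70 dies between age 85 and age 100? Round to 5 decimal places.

We want 15|15q70 = (l_85 − l_100)/l_70.
This is the probability of reaching 85 but not 100, conditional on being alive at 70: (l_85 − l_100) / l_70.
= (51995 − 1172) / 155700 = 50823 / 155700 = 0.326416.

0.32642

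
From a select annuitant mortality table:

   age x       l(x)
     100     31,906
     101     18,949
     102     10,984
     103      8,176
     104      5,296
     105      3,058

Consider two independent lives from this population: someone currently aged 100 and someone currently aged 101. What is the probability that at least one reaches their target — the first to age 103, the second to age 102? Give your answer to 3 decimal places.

p₁ = l(103)/l(100) = 8,176/31,906 = 0.256253; p₂ = l(102)/l(101) = 10,984/18,949 = 0.579661.
P(at least one) = 1 − (1−p₁)(1−p₂) = 1 − 0.743747 × 0.420339 = 0.687374.

0.687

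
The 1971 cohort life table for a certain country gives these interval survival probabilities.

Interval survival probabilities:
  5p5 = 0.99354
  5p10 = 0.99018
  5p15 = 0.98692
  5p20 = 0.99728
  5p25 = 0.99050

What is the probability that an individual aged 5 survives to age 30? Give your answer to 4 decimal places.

Survival from 5 to 30 is the product of surviving each interval: 0.99354 × 0.99018 × 0.98692 × 0.99728 × 0.99050.
= 0.959076.

0.9591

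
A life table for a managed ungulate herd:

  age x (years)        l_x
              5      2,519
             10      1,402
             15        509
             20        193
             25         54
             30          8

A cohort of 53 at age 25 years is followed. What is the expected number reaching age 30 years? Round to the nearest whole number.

The relevant probability is 8/54 = 0.148148.
Expected number = 53 × 0.148148 = 8.

8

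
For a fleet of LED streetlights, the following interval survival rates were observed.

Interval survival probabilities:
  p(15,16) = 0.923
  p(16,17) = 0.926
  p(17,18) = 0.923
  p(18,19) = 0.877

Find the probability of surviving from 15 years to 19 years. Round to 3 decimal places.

0.692

P(survive 15→19) = 0.923 × 0.926 × 0.923 × 0.877.
= 0.691853.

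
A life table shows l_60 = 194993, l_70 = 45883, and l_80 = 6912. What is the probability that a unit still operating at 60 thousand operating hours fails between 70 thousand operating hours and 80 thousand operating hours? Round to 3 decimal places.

This is the probability of reaching 70 but not 80, conditional on being operational at 60: (l_70 − l_80) / l_60.
= (45883 − 6912) / 194993 = 38971 / 194993 = 0.199858.

0.200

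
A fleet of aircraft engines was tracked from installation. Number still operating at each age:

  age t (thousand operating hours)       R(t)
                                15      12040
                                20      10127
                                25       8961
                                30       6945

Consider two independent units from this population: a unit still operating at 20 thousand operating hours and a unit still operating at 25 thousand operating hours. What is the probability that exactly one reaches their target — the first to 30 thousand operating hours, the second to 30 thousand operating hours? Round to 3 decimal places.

p₁ = R(30)/R(20) = 6945/10127 = 0.685790; p₂ = R(30)/R(25) = 6945/8961 = 0.775025.
P(exactly one) = p₁(1−p₂) + (1−p₁)p₂ = 0.154286 + 0.243521 = 0.397806.

0.398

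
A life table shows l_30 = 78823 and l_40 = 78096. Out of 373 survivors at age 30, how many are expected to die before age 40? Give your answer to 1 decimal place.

3.4

The relevant probability is 1 − 78096/78823 = 0.009223.
Expected number = 373 × 0.009223 = 3.4.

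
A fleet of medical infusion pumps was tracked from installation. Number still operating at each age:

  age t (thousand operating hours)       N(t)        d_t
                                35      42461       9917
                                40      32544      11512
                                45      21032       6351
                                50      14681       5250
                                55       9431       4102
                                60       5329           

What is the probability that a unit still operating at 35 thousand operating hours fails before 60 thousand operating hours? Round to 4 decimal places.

P(fail before 60 | operational at 35) = 1 − N(60)/N(35) = 1 − 5329/42461 = (37132)/42461 = 0.874497.

0.8745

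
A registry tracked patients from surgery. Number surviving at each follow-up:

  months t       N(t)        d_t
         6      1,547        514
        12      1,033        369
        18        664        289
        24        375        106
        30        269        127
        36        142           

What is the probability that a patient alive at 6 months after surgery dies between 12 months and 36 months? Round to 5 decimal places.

0.57595

This is the probability of reaching 12 but not 36, conditional on being alive at 6: (N(12) − N(36)) / N(6).
= (1,033 − 142) / 1,547 = 891 / 1,547 = 0.575953.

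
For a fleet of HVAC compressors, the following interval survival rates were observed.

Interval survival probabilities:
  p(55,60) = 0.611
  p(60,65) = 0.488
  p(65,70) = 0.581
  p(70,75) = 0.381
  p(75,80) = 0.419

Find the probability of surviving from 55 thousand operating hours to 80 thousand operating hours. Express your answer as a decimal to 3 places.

P(survive 55→80) = 0.611 × 0.488 × 0.581 × 0.381 × 0.419.
= 0.027655.

0.028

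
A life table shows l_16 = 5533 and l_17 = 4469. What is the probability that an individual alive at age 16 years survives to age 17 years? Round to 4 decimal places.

0.8077

The conditional survival probability is l_17/l_16 = 4469/5533 = 0.807699.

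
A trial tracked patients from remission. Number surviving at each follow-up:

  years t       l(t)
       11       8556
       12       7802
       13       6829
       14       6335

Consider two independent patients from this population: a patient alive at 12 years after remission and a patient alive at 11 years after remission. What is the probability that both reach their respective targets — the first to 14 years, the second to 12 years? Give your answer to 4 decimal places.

0.7404

p₁ = l(14)/l(12) = 6335/7802 = 0.811971; p₂ = l(12)/l(11) = 7802/8556 = 0.911875.
P(both) = p₁ × p₂ = 0.811971 × 0.911875 = 0.740416.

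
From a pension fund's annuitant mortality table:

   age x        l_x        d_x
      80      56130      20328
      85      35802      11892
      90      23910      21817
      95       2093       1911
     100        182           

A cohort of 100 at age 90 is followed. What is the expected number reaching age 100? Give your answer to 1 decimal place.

0.8

The relevant probability is 182/23910 = 0.007612.
Expected number = 100 × 0.007612 = 0.8.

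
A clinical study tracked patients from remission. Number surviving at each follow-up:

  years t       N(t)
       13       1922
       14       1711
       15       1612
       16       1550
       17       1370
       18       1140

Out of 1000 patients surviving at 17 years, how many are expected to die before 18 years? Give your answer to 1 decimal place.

The relevant probability is 1 − 1140/1370 = 0.167883.
Expected number = 1000 × 0.167883 = 167.9.

167.9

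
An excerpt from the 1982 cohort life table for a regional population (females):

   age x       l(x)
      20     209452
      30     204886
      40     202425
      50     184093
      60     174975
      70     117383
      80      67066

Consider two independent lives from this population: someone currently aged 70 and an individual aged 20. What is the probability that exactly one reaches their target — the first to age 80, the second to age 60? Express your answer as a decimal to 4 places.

p₁ = l(80)/l(70) = 67066/117383 = 0.571343; p₂ = l(60)/l(20) = 174975/209452 = 0.835394.
P(exactly one) = p₁(1−p₂) + (1−p₁)p₂ = 0.094046 + 0.358097 = 0.452144.

0.4521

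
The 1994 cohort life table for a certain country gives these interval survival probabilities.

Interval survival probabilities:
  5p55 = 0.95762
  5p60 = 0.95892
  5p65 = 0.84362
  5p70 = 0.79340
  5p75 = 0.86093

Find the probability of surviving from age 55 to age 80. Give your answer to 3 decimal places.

Survival from 55 to 80 is the product of surviving each interval: 0.95762 × 0.95892 × 0.84362 × 0.79340 × 0.86093.
= 0.529154.

0.529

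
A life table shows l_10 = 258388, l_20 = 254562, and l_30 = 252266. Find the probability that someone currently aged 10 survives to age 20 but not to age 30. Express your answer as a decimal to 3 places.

We want 10|10q10 = (l_20 − l_30)/l_10.
This is the probability of reaching 20 but not 30, conditional on being alive at 10: (l_20 − l_30) / l_10.
= (254562 − 252266) / 258388 = 2296 / 258388 = 0.008886.

0.009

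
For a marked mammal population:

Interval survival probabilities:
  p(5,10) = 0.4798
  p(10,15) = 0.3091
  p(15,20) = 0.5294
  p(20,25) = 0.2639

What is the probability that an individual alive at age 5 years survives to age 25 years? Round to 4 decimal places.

0.0207

The overall survival probability is 0.4798 × 0.3091 × 0.5294 × 0.2639.
= 0.020720.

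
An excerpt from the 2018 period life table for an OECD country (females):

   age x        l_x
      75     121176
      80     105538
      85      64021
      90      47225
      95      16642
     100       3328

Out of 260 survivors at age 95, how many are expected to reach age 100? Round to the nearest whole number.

The relevant probability is 3328/16642 = 0.199976.
Expected number = 260 × 0.199976 = 52.

52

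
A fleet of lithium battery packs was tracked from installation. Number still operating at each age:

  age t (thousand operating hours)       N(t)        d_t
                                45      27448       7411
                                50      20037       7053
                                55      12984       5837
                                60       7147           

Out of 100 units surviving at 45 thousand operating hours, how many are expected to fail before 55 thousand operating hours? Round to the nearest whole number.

The relevant probability is 1 − 12984/27448 = 0.526960.
Expected number = 100 × 0.526960 = 53.

53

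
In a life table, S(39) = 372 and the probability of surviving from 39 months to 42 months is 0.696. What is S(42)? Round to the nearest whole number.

259

S(42) = S(39) × p = 372 × 0.696 = 259.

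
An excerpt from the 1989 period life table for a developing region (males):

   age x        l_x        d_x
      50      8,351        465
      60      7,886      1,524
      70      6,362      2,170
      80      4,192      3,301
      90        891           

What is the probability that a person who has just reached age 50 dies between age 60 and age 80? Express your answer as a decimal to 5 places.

0.44234

This is the probability of reaching 60 but not 80, conditional on being alive at 50: (l_60 − l_80) / l_50.
= (7,886 − 4,192) / 8,351 = 3,694 / 8,351 = 0.442342.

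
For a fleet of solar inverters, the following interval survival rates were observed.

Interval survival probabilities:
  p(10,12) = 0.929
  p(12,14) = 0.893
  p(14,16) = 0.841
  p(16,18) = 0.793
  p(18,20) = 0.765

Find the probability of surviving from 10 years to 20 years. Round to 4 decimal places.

0.4233

P(survive 10→20) = 0.929 × 0.893 × 0.841 × 0.793 × 0.765.
= 0.423251.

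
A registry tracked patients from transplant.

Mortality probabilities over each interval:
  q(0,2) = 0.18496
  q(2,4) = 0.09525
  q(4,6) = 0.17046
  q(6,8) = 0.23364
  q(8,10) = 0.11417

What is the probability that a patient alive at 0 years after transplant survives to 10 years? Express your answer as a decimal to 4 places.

0.4153

The overall survival probability is (1 − 0.18496) × (1 − 0.09525) × (1 − 0.17046) × (1 − 0.23364) × (1 − 0.11417).
= 0.81504 × 0.90475 × 0.82954 × 0.76636 × 0.88583 = 0.415268.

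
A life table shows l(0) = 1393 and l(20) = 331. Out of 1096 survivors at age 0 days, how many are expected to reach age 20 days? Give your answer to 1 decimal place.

260.4

The relevant probability is 331/1393 = 0.237617.
Expected number = 1096 × 0.237617 = 260.4.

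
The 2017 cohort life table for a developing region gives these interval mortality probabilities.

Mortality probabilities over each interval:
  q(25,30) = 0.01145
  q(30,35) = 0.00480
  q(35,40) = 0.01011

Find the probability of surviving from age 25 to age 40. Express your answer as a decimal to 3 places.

0.974

Survival from 25 to 40 is the product of surviving each interval: (1 − 0.01145) × (1 − 0.00480) × (1 − 0.01011).
= 0.98855 × 0.99520 × 0.98989 = 0.973859.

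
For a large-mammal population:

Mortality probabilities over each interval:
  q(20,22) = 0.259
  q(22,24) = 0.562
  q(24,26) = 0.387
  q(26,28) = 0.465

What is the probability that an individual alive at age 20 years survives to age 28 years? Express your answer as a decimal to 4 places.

0.1064

P(survive 20→28) = (1 − 0.259) × (1 − 0.562) × (1 − 0.387) × (1 − 0.465).
= 0.741 × 0.438 × 0.613 × 0.535 = 0.106440.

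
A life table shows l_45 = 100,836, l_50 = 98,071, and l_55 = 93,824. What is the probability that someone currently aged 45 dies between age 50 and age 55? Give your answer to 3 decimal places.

This is the probability of reaching 50 but not 55, conditional on being alive at 45: (l_50 − l_55) / l_45.
= (98,071 − 93,824) / 100,836 = 4,247 / 100,836 = 0.042118.

0.042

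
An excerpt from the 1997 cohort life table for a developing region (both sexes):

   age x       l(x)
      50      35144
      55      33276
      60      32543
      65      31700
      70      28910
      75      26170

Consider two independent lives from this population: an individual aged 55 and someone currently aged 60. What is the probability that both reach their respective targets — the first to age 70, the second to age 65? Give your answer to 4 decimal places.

0.8463

p₁ = l(70)/l(55) = 28910/33276 = 0.868794; p₂ = l(65)/l(60) = 31700/32543 = 0.974096.
P(both) = p₁ × p₂ = 0.868794 × 0.974096 = 0.846289.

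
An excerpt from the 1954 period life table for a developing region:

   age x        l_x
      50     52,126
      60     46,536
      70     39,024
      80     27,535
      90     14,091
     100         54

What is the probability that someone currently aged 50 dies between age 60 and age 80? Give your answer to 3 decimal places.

This is the probability of reaching 60 but not 80, conditional on being alive at 50: (l_60 − l_80) / l_50.
= (46,536 − 27,535) / 52,126 = 19,001 / 52,126 = 0.364521.

0.365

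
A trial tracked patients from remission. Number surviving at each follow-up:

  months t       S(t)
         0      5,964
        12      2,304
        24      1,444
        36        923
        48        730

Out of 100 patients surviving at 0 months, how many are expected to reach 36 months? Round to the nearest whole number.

The relevant probability is 923/5,964 = 0.154762.
Expected number = 100 × 0.154762 = 15.

15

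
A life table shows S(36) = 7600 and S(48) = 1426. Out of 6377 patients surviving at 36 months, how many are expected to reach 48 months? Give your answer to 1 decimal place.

The relevant probability is 1426/7600 = 0.187632.
Expected number = 6377 × 0.187632 = 1196.5.

1196.5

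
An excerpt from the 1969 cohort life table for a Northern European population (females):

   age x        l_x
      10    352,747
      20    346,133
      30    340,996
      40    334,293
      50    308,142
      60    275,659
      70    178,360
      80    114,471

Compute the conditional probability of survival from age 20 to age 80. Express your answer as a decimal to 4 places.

We want 60p20 = l_80/l_20.
The conditional survival probability is l_80/l_20 = 114,471/346,133 = 0.330714.

0.3307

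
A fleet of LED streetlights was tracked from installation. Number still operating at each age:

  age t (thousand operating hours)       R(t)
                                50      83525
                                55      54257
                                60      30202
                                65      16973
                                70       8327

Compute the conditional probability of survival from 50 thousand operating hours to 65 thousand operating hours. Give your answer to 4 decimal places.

The conditional survival probability is R(65)/R(50) = 16973/83525 = 0.203209.

0.2032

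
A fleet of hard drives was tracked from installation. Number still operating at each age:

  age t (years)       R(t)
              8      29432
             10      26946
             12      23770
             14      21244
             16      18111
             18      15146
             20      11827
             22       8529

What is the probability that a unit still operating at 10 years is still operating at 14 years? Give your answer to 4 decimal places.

The conditional survival probability is R(14)/R(10) = 21244/26946 = 0.788392.

0.7884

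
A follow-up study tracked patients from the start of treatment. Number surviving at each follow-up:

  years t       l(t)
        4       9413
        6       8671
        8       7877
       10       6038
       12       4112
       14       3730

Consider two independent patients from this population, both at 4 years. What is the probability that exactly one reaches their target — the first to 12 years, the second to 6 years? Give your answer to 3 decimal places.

0.553

p₁ = l(12)/l(4) = 4112/9413 = 0.436843; p₂ = l(6)/l(4) = 8671/9413 = 0.921173.
P(exactly one) = p₁(1−p₂) + (1−p₁)p₂ = 0.034435 + 0.518765 = 0.553200.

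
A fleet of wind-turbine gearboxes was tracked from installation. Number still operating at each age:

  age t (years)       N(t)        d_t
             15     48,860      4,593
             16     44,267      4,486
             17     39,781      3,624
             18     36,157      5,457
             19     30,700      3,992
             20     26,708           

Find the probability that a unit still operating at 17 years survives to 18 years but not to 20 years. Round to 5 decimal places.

0.23753

This is the probability of reaching 18 but not 20, conditional on being operational at 17: (N(18) − N(20)) / N(17).
= (36,157 − 26,708) / 39,781 = 9,449 / 39,781 = 0.237525.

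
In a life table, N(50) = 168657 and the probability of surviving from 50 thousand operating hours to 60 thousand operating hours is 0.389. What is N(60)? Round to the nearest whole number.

65608

N(60) = N(50) × p = 168657 × 0.389 = 65608.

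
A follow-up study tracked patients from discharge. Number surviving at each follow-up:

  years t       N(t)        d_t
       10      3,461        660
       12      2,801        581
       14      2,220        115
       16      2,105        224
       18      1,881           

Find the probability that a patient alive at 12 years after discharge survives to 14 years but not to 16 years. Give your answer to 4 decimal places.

0.0411

This is the probability of reaching 14 but not 16, conditional on being alive at 12: (N(14) − N(16)) / N(12).
= (2,220 − 2,105) / 2,801 = 115 / 2,801 = 0.041057.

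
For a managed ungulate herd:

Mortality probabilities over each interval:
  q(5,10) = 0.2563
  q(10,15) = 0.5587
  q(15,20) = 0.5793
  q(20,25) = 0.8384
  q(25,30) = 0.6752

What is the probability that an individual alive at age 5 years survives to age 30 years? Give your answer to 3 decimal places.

Chaining the interval survival probabilities: (1 − 0.2563) × (1 − 0.5587) × (1 − 0.5793) × (1 − 0.8384) × (1 − 0.6752).
= 0.7437 × 0.4413 × 0.4207 × 0.1616 × 0.3248 = 0.007247.

0.007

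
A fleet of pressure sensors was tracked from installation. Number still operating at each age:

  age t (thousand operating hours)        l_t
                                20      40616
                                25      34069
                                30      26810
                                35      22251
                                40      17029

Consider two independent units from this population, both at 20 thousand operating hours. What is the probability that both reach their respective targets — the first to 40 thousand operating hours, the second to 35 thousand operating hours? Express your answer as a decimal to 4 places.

p₁ = l_40/l_20 = 17029/40616 = 0.419268; p₂ = l_35/l_20 = 22251/40616 = 0.547838.
P(both) = p₁ × p₂ = 0.419268 × 0.547838 = 0.229691.

0.2297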